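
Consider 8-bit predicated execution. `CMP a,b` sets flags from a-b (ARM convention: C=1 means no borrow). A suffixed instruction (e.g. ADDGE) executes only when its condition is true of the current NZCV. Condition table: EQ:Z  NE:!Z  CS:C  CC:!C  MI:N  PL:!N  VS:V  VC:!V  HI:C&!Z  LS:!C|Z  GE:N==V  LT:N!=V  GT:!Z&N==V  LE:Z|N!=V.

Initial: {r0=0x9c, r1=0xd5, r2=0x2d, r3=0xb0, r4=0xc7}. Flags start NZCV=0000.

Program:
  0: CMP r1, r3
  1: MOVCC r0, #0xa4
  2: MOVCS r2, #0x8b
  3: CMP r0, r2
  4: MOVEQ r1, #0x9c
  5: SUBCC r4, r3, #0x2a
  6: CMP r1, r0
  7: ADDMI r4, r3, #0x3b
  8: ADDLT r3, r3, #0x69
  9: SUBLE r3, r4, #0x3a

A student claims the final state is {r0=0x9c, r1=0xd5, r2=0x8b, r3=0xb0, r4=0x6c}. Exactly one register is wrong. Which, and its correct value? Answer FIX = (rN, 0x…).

0: ✓ CMP  NZCV=0010
1: · MOVCC
2: ✓ MOVCS  r2←0x8b
3: ✓ CMP  NZCV=0010
4: · MOVEQ
5: · SUBCC
6: ✓ CMP  NZCV=0010
7: · ADDMI
8: · ADDLT
9: · SUBLE

FIX = (r4, 0xc7)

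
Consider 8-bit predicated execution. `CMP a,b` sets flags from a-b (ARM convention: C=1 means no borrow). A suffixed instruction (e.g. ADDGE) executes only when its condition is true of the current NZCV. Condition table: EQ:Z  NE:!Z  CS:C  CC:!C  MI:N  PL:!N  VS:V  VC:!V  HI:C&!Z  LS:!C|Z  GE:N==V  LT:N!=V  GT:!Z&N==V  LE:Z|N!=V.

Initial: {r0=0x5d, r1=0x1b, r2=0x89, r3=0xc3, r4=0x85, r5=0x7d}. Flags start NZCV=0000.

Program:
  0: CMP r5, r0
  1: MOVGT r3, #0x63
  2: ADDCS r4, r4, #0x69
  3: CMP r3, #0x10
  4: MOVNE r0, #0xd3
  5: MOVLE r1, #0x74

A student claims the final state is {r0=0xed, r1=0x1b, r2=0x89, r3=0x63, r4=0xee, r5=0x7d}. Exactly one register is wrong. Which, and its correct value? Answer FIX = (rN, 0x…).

[0] flags=0010 → (cmp)
[1] flags=0010 GT?T → r3=0x63
[2] flags=0010 CS?T → r4=0xee
[3] flags=0010 → (cmp)
[4] flags=0010 NE?T → r0=0xd3
[5] flags=0010 LE?F → skip

FIX = (r0, 0xd3)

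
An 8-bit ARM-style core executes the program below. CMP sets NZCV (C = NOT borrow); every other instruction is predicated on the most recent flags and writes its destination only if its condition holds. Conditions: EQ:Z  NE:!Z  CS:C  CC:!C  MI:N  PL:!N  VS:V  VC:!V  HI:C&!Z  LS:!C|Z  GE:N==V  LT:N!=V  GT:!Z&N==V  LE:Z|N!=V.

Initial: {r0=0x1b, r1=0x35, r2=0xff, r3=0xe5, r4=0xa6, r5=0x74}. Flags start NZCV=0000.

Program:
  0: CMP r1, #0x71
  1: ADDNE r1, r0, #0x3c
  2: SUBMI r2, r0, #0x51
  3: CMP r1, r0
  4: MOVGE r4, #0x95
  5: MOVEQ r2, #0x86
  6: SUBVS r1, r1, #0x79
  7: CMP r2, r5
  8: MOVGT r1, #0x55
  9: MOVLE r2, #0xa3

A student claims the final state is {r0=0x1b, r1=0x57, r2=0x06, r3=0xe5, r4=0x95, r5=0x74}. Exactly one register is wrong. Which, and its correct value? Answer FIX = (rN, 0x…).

[0] flags=1000 → (cmp)
[1] flags=1000 NE?T → r1=0x57
[2] flags=1000 MI?T → r2=0xca
[3] flags=0010 → (cmp)
[4] flags=0010 GE?T → r4=0x95
[5] flags=0010 EQ?F → skip
[6] flags=0010 VS?F → skip
[7] flags=0011 → (cmp)
[8] flags=0011 GT?F → skip
[9] flags=0011 LE?T → r2=0xa3

FIX = (r2, 0xa3)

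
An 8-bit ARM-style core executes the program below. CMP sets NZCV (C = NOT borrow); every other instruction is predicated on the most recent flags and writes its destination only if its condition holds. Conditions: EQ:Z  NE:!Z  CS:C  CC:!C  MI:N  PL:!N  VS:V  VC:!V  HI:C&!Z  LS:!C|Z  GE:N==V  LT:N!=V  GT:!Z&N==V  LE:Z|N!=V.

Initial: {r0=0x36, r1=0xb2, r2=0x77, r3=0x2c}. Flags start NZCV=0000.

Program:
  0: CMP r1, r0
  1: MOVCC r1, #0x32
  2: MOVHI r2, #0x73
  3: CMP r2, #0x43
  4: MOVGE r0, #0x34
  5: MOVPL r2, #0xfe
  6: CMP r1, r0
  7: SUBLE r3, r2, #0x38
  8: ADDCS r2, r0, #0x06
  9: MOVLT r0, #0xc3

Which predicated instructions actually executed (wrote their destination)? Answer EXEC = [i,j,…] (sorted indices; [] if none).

EXEC = [2,4,5,7,8,9]

0: ✓ CMP  NZCV=0011
1: · MOVCC
2: ✓ MOVHI  r2←0x73
3: ✓ CMP  NZCV=0010
4: ✓ MOVGE  r0←0x34
5: ✓ MOVPL  r2←0xfe
6: ✓ CMP  NZCV=0011
7: ✓ SUBLE  r3←0xc6
8: ✓ ADDCS  r2←0x3a
9: ✓ MOVLT  r0←0xc3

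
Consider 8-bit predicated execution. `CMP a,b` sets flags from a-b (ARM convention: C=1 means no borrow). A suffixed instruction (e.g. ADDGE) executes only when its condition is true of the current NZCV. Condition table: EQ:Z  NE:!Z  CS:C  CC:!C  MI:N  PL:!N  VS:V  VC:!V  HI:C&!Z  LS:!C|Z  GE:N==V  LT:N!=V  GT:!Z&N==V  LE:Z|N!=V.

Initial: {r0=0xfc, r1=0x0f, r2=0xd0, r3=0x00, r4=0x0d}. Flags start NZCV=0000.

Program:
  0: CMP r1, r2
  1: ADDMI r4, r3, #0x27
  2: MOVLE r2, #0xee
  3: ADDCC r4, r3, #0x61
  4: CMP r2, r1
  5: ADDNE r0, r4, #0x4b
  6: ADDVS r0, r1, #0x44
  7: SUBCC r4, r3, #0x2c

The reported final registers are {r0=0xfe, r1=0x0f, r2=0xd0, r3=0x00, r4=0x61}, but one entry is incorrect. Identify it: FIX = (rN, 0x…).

FIX = (r0, 0xac)

0: ✓ CMP  NZCV=0000
1: · ADDMI
2: · MOVLE
3: ✓ ADDCC  r4←0x61
4: ✓ CMP  NZCV=1010
5: ✓ ADDNE  r0←0xac
6: · ADDVS
7: · SUBCC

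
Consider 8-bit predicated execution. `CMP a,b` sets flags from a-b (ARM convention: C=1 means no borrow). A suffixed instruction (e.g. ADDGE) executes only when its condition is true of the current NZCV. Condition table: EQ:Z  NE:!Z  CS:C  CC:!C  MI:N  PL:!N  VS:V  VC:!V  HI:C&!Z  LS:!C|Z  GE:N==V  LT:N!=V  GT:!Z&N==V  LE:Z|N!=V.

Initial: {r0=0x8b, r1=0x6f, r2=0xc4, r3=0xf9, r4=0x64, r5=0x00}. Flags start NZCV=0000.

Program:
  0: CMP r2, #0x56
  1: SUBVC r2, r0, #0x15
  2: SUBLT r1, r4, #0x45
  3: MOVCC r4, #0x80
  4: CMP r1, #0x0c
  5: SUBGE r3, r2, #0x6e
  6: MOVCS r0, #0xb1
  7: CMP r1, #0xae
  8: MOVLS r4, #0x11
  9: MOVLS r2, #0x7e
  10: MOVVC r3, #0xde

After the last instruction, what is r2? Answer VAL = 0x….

[0] flags=0011 → (cmp)
[1] flags=0011 VC?F → skip
[2] flags=0011 LT?T → r1=0x1f
[3] flags=0011 CC?F → skip
[4] flags=0010 → (cmp)
[5] flags=0010 GE?T → r3=0x56
[6] flags=0010 CS?T → r0=0xb1
[7] flags=0000 → (cmp)
[8] flags=0000 LS?T → r4=0x11
[9] flags=0000 LS?T → r2=0x7e
[10] flags=0000 VC?T → r3=0xde

VAL = 0x7e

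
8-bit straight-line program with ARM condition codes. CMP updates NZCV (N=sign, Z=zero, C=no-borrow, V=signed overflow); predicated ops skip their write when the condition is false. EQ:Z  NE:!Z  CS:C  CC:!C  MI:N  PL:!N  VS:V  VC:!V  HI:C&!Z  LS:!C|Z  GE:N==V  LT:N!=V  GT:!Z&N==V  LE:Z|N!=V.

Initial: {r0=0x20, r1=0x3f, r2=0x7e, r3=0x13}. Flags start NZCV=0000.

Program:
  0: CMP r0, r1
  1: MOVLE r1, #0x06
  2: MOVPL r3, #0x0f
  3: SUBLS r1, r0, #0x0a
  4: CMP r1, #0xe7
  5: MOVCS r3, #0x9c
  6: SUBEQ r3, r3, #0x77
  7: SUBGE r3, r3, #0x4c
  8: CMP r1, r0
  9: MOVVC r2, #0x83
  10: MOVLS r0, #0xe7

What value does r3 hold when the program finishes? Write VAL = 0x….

[0] flags=1000 → (cmp)
[1] flags=1000 LE?T → r1=0x06
[2] flags=1000 PL?F → skip
[3] flags=1000 LS?T → r1=0x16
[4] flags=0000 → (cmp)
[5] flags=0000 CS?F → skip
[6] flags=0000 EQ?F → skip
[7] flags=0000 GE?T → r3=0xc7
[8] flags=1000 → (cmp)
[9] flags=1000 VC?T → r2=0x83
[10] flags=1000 LS?T → r0=0xe7

VAL = 0xc7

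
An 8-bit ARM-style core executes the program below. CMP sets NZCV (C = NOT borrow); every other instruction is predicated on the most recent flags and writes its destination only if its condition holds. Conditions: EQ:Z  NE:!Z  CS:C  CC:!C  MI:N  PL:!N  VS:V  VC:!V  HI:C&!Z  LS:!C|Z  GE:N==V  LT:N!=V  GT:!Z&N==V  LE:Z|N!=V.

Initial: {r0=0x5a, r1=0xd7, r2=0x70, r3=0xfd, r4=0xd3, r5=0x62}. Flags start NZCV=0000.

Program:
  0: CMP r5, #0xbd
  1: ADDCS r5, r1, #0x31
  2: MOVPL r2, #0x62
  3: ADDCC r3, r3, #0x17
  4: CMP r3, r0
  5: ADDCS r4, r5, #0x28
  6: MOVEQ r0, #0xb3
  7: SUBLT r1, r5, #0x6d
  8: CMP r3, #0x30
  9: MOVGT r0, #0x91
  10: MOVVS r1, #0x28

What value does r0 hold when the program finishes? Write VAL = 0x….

VAL = 0x5a

0: ✓ CMP  NZCV=1001
1: · ADDCS
2: · MOVPL
3: ✓ ADDCC  r3←0x14
4: ✓ CMP  NZCV=1000
5: · ADDCS
6: · MOVEQ
7: ✓ SUBLT  r1←0xf5
8: ✓ CMP  NZCV=1000
9: · MOVGT
10: · MOVVS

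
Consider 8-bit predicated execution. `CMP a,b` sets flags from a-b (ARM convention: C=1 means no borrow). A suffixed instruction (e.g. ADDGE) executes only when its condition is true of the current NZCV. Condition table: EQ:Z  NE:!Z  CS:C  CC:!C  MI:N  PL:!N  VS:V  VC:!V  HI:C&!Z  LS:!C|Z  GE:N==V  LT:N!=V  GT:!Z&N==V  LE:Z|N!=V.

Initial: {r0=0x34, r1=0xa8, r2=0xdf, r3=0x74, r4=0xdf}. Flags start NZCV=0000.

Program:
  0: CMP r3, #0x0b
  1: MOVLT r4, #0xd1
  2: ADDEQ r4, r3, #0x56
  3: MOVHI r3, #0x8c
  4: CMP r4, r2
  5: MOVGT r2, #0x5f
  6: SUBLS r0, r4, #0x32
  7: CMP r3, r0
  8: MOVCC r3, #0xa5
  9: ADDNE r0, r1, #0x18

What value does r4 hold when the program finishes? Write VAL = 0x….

0: ✓ CMP  NZCV=0010
1: · MOVLT
2: · ADDEQ
3: ✓ MOVHI  r3←0x8c
4: ✓ CMP  NZCV=0110
5: · MOVGT
6: ✓ SUBLS  r0←0xad
7: ✓ CMP  NZCV=1000
8: ✓ MOVCC  r3←0xa5
9: ✓ ADDNE  r0←0xc0

VAL = 0xdf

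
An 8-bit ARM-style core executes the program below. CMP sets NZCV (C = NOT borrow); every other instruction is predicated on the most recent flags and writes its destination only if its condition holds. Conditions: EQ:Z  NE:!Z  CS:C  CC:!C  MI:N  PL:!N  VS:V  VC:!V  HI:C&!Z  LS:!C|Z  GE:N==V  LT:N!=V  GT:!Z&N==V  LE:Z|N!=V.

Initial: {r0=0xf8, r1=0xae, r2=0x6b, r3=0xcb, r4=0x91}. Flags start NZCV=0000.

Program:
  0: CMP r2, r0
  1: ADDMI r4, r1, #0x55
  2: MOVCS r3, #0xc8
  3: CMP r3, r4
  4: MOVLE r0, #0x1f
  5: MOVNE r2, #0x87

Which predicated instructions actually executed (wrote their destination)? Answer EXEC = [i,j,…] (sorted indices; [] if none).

EXEC = [5]

0: ✓ CMP  NZCV=0000
1: · ADDMI
2: · MOVCS
3: ✓ CMP  NZCV=0010
4: · MOVLE
5: ✓ MOVNE  r2←0x87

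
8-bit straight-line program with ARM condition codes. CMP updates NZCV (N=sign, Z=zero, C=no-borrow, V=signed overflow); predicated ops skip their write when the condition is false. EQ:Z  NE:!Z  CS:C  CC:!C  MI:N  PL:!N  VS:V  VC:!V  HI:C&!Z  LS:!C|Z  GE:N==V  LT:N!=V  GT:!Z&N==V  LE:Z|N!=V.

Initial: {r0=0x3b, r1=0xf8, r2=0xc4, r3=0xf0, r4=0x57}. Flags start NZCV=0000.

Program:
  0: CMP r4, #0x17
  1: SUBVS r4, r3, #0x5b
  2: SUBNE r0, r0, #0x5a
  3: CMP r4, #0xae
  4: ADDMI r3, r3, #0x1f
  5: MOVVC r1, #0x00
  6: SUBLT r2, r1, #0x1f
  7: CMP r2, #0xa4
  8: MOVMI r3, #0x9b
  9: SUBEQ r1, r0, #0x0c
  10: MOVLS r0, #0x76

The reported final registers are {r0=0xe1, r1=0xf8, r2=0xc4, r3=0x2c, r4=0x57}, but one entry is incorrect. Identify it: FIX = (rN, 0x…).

[0] flags=0010 → (cmp)
[1] flags=0010 VS?F → skip
[2] flags=0010 NE?T → r0=0xe1
[3] flags=1001 → (cmp)
[4] flags=1001 MI?T → r3=0x0f
[5] flags=1001 VC?F → skip
[6] flags=1001 LT?F → skip
[7] flags=0010 → (cmp)
[8] flags=0010 MI?F → skip
[9] flags=0010 EQ?F → skip
[10] flags=0010 LS?F → skip

FIX = (r3, 0x0f)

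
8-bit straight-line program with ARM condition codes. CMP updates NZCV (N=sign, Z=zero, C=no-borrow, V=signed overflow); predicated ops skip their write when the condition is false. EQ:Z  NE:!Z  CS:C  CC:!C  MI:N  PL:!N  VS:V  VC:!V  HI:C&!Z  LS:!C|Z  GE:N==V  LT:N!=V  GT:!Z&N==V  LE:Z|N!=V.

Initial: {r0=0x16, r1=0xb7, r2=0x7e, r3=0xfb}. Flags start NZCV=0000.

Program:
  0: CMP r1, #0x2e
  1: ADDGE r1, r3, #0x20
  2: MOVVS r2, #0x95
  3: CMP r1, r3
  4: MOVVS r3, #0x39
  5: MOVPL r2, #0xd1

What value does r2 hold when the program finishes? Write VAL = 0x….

VAL = 0x7e

0: ✓ CMP  NZCV=1010
1: · ADDGE
2: · MOVVS
3: ✓ CMP  NZCV=1000
4: · MOVVS
5: · MOVPL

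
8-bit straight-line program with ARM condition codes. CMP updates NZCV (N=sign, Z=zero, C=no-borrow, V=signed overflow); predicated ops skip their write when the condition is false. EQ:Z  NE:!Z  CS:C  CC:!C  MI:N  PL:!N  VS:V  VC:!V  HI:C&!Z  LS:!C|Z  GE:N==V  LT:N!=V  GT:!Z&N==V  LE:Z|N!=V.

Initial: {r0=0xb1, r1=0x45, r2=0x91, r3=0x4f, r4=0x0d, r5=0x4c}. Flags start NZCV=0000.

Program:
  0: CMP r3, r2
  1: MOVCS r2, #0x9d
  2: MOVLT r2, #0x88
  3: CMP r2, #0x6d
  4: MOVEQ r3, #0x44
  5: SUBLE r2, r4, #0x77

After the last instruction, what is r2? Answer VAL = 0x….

VAL = 0x96

0: ✓ CMP  NZCV=1001
1: · MOVCS
2: · MOVLT
3: ✓ CMP  NZCV=0011
4: · MOVEQ
5: ✓ SUBLE  r2←0x96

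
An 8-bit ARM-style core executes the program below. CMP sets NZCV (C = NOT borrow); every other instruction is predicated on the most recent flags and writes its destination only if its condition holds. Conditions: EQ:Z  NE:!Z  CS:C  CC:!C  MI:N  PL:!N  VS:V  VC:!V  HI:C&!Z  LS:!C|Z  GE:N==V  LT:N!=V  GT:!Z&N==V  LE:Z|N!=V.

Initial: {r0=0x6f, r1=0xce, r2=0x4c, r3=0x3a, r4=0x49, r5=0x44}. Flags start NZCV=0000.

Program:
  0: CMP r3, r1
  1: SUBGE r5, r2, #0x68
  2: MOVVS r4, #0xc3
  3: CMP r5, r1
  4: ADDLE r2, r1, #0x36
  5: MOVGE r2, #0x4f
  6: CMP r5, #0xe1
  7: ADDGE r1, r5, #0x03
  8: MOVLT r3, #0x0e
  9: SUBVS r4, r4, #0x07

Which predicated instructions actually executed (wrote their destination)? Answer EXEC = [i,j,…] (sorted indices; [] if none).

0: ✓ CMP  NZCV=0000
1: ✓ SUBGE  r5←0xe4
2: · MOVVS
3: ✓ CMP  NZCV=0010
4: · ADDLE
5: ✓ MOVGE  r2←0x4f
6: ✓ CMP  NZCV=0010
7: ✓ ADDGE  r1←0xe7
8: · MOVLT
9: · SUBVS

EXEC = [1,5,7]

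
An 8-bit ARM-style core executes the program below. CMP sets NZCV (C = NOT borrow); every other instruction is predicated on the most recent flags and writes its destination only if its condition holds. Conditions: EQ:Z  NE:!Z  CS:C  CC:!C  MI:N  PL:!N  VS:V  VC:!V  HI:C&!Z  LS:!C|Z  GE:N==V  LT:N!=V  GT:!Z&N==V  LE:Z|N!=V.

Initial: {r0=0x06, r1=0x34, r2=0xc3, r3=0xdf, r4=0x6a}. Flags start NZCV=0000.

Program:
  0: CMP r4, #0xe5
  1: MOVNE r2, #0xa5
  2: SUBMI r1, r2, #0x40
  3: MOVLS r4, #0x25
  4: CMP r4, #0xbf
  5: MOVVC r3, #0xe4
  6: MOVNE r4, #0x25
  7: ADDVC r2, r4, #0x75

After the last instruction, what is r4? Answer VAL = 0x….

0: ✓ CMP  NZCV=1001
1: ✓ MOVNE  r2←0xa5
2: ✓ SUBMI  r1←0x65
3: ✓ MOVLS  r4←0x25
4: ✓ CMP  NZCV=0000
5: ✓ MOVVC  r3←0xe4
6: ✓ MOVNE  r4←0x25
7: ✓ ADDVC  r2←0x9a

VAL = 0x25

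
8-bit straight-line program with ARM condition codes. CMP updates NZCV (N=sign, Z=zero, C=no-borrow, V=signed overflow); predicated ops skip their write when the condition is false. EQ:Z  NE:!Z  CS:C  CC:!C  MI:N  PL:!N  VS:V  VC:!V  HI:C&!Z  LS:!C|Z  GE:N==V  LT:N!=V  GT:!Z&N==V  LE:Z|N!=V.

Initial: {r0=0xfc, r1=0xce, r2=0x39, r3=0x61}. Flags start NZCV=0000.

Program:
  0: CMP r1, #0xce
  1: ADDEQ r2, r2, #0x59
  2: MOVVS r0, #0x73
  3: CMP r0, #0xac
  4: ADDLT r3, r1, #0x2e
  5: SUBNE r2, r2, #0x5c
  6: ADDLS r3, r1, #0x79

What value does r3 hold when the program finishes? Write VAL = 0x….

VAL = 0x61

0: ✓ CMP  NZCV=0110
1: ✓ ADDEQ  r2←0x92
2: · MOVVS
3: ✓ CMP  NZCV=0010
4: · ADDLT
5: ✓ SUBNE  r2←0x36
6: · ADDLS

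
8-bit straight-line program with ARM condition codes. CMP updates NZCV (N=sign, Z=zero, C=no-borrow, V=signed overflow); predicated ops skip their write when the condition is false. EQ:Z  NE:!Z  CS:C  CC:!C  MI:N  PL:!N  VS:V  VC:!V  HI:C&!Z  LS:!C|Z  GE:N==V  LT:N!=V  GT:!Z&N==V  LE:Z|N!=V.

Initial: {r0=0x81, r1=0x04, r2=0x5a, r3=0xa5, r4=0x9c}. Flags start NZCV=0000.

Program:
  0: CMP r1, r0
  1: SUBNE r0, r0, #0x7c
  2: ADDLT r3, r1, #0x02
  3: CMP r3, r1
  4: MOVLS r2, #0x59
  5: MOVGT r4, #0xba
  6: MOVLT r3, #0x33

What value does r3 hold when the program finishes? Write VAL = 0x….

0: ✓ CMP  NZCV=1001
1: ✓ SUBNE  r0←0x05
2: · ADDLT
3: ✓ CMP  NZCV=1010
4: · MOVLS
5: · MOVGT
6: ✓ MOVLT  r3←0x33

VAL = 0x33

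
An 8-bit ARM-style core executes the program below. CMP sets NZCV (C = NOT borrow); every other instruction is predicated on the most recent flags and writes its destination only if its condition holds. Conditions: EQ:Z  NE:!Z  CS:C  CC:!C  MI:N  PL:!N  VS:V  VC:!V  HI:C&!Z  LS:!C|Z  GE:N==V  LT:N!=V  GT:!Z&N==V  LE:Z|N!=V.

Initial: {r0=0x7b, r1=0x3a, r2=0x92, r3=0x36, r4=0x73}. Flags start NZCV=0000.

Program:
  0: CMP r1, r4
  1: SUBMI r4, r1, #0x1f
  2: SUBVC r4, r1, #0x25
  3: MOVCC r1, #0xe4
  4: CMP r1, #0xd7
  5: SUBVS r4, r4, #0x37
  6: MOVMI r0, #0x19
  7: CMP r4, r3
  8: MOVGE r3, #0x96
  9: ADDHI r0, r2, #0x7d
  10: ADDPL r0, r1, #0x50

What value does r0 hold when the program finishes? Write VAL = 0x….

VAL = 0x7b

[0] flags=1000 → (cmp)
[1] flags=1000 MI?T → r4=0x1b
[2] flags=1000 VC?T → r4=0x15
[3] flags=1000 CC?T → r1=0xe4
[4] flags=0010 → (cmp)
[5] flags=0010 VS?F → skip
[6] flags=0010 MI?F → skip
[7] flags=1000 → (cmp)
[8] flags=1000 GE?F → skip
[9] flags=1000 HI?F → skip
[10] flags=1000 PL?F → skip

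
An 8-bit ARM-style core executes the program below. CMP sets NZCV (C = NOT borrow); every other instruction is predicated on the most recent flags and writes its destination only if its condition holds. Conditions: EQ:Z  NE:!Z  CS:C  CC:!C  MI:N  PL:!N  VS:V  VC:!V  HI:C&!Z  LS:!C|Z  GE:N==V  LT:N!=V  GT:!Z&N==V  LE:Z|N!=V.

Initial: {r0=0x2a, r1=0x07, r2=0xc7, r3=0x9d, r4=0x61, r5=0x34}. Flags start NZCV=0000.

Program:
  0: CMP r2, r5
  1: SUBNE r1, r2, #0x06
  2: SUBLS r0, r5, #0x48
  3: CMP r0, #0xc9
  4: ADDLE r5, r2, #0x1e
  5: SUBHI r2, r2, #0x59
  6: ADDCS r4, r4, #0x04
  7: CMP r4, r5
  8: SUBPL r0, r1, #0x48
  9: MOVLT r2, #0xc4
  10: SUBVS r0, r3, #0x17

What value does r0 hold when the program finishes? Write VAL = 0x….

VAL = 0x79

[0] flags=1010 → (cmp)
[1] flags=1010 NE?T → r1=0xc1
[2] flags=1010 LS?F → skip
[3] flags=0000 → (cmp)
[4] flags=0000 LE?F → skip
[5] flags=0000 HI?F → skip
[6] flags=0000 CS?F → skip
[7] flags=0010 → (cmp)
[8] flags=0010 PL?T → r0=0x79
[9] flags=0010 LT?F → skip
[10] flags=0010 VS?F → skip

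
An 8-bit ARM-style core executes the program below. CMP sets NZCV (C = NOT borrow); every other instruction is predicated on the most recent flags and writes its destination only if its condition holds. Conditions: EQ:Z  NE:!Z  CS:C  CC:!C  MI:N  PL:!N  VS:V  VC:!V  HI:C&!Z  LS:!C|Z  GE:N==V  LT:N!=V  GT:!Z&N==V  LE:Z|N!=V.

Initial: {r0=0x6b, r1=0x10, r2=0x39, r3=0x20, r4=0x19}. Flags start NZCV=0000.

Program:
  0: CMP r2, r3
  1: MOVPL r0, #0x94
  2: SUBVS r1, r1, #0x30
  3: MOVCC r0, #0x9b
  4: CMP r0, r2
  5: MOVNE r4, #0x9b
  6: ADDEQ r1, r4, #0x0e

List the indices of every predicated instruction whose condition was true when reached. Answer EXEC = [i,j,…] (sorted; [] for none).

0: ✓ CMP  NZCV=0010
1: ✓ MOVPL  r0←0x94
2: · SUBVS
3: · MOVCC
4: ✓ CMP  NZCV=0011
5: ✓ MOVNE  r4←0x9b
6: · ADDEQ

EXEC = [1,5]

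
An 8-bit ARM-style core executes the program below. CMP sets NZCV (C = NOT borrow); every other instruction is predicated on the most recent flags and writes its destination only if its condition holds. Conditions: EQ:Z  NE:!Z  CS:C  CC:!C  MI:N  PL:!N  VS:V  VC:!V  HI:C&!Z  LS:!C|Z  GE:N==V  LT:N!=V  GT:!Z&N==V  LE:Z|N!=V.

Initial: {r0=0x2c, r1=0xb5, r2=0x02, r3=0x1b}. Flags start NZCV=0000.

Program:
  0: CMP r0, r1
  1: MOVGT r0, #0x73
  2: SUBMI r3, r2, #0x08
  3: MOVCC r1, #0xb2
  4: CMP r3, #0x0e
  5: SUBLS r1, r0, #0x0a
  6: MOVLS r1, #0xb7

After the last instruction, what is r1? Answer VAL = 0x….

[0] flags=0000 → (cmp)
[1] flags=0000 GT?T → r0=0x73
[2] flags=0000 MI?F → skip
[3] flags=0000 CC?T → r1=0xb2
[4] flags=0010 → (cmp)
[5] flags=0010 LS?F → skip
[6] flags=0010 LS?F → skip

VAL = 0xb2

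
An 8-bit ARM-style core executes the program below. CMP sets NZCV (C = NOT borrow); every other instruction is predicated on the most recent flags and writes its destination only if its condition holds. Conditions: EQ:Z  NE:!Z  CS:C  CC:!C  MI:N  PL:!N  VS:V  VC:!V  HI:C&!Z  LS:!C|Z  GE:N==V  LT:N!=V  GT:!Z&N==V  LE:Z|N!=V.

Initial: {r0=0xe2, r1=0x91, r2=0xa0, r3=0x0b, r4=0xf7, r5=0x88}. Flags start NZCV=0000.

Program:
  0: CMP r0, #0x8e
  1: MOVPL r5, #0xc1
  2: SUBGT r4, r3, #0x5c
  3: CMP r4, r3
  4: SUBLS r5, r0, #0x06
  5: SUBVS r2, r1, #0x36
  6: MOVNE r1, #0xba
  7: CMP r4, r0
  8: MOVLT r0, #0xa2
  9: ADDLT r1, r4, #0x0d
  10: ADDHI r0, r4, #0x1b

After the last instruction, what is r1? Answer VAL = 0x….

0: ✓ CMP  NZCV=0010
1: ✓ MOVPL  r5←0xc1
2: ✓ SUBGT  r4←0xaf
3: ✓ CMP  NZCV=1010
4: · SUBLS
5: · SUBVS
6: ✓ MOVNE  r1←0xba
7: ✓ CMP  NZCV=1000
8: ✓ MOVLT  r0←0xa2
9: ✓ ADDLT  r1←0xbc
10: · ADDHI

VAL = 0xbc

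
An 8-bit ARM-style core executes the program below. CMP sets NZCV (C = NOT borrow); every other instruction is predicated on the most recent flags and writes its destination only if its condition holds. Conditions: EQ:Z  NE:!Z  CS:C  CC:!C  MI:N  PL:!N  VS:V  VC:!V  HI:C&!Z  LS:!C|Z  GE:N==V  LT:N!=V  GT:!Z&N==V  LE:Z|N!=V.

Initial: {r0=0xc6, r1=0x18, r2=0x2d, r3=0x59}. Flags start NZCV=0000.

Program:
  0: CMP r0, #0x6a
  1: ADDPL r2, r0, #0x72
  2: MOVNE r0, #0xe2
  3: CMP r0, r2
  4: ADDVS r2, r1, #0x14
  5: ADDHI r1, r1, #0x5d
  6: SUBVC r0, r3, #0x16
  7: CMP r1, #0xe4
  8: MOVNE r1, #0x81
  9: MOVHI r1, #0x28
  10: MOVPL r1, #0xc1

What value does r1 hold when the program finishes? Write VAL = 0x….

0: ✓ CMP  NZCV=0011
1: ✓ ADDPL  r2←0x38
2: ✓ MOVNE  r0←0xe2
3: ✓ CMP  NZCV=1010
4: · ADDVS
5: ✓ ADDHI  r1←0x75
6: ✓ SUBVC  r0←0x43
7: ✓ CMP  NZCV=1001
8: ✓ MOVNE  r1←0x81
9: · MOVHI
10: · MOVPL

VAL = 0x81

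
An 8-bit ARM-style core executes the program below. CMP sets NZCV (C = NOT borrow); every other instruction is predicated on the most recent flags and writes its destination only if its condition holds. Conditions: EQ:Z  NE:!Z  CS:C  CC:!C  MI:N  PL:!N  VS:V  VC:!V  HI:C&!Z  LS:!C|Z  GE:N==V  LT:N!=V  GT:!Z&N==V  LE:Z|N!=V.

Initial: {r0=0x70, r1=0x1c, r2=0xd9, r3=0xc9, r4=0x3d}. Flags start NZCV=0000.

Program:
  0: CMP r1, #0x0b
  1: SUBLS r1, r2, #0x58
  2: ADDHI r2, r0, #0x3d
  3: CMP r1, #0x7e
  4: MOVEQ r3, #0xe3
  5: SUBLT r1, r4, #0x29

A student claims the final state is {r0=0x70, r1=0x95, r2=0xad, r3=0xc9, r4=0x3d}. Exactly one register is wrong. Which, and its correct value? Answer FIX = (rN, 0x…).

FIX = (r1, 0x14)

0: ✓ CMP  NZCV=0010
1: · SUBLS
2: ✓ ADDHI  r2←0xad
3: ✓ CMP  NZCV=1000
4: · MOVEQ
5: ✓ SUBLT  r1←0x14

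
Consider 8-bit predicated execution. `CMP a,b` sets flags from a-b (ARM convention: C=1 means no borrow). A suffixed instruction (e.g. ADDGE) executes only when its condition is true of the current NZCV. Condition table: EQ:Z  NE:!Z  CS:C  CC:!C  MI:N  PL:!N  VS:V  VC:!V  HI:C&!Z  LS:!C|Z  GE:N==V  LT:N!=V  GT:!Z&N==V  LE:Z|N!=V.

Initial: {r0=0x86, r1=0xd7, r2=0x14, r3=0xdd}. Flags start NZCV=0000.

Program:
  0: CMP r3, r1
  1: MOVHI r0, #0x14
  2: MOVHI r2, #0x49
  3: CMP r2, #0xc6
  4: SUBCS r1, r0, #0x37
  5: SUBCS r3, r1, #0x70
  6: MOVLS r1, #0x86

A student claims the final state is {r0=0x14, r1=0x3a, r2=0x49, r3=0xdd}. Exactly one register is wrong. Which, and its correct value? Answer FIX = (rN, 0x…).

[0] flags=0010 → (cmp)
[1] flags=0010 HI?T → r0=0x14
[2] flags=0010 HI?T → r2=0x49
[3] flags=1001 → (cmp)
[4] flags=1001 CS?F → skip
[5] flags=1001 CS?F → skip
[6] flags=1001 LS?T → r1=0x86

FIX = (r1, 0x86)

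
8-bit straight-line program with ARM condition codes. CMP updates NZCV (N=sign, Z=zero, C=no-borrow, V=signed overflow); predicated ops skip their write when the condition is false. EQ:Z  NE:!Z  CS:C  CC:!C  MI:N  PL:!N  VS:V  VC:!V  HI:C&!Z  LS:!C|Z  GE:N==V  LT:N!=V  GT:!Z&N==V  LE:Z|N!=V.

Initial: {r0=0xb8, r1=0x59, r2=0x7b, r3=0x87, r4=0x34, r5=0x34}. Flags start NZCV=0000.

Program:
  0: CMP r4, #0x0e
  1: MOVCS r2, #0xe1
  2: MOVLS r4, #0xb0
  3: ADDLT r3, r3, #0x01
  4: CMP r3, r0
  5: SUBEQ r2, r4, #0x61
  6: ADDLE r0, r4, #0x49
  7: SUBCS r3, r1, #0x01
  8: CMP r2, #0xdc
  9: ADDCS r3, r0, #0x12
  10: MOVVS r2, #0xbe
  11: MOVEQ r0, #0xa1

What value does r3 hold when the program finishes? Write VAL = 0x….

[0] flags=0010 → (cmp)
[1] flags=0010 CS?T → r2=0xe1
[2] flags=0010 LS?F → skip
[3] flags=0010 LT?F → skip
[4] flags=1000 → (cmp)
[5] flags=1000 EQ?F → skip
[6] flags=1000 LE?T → r0=0x7d
[7] flags=1000 CS?F → skip
[8] flags=0010 → (cmp)
[9] flags=0010 CS?T → r3=0x8f
[10] flags=0010 VS?F → skip
[11] flags=0010 EQ?F → skip

VAL = 0x8f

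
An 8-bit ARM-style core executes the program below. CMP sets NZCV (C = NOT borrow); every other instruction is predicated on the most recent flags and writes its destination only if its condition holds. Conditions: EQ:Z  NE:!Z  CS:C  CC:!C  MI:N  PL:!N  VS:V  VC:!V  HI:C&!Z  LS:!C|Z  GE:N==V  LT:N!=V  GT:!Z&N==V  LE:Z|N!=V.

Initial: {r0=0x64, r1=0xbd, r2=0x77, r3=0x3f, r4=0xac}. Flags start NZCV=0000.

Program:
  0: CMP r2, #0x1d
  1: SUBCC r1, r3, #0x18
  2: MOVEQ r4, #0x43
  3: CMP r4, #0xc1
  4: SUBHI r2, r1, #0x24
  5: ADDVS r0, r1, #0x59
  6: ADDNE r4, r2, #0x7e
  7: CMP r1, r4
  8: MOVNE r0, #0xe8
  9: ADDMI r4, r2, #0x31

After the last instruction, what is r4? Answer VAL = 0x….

0: ✓ CMP  NZCV=0010
1: · SUBCC
2: · MOVEQ
3: ✓ CMP  NZCV=1000
4: · SUBHI
5: · ADDVS
6: ✓ ADDNE  r4←0xf5
7: ✓ CMP  NZCV=1000
8: ✓ MOVNE  r0←0xe8
9: ✓ ADDMI  r4←0xa8

VAL = 0xa8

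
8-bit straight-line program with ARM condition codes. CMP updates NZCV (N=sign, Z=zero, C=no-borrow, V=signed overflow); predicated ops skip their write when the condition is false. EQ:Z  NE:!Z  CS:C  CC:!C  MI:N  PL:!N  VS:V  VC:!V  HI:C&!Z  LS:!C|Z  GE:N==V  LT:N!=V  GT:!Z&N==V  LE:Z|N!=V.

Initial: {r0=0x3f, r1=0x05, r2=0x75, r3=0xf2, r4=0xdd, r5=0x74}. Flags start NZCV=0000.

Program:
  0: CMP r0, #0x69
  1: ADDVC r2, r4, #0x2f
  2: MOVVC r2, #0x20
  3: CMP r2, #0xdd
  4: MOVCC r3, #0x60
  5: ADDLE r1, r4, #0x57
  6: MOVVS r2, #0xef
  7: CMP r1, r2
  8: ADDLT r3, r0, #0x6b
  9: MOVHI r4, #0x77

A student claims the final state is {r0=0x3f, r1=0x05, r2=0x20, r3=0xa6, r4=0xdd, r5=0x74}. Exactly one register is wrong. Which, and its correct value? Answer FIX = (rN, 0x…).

0: ✓ CMP  NZCV=1000
1: ✓ ADDVC  r2←0x0c
2: ✓ MOVVC  r2←0x20
3: ✓ CMP  NZCV=0000
4: ✓ MOVCC  r3←0x60
5: · ADDLE
6: · MOVVS
7: ✓ CMP  NZCV=1000
8: ✓ ADDLT  r3←0xaa
9: · MOVHI

FIX = (r3, 0xaa)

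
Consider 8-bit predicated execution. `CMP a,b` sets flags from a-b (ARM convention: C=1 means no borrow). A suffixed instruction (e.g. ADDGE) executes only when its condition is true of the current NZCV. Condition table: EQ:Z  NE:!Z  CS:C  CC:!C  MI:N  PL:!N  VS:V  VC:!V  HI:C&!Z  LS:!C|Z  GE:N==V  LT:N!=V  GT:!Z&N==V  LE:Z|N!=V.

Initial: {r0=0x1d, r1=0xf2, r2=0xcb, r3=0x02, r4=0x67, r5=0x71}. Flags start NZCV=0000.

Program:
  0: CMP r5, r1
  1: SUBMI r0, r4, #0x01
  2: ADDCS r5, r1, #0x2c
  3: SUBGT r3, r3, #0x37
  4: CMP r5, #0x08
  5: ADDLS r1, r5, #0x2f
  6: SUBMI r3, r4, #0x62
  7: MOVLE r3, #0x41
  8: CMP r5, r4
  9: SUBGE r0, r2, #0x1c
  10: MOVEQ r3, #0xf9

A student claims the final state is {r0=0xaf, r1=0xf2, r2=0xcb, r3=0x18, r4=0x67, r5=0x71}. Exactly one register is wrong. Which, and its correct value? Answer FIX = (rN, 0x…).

FIX = (r3, 0xcb)

[0] flags=0000 → (cmp)
[1] flags=0000 MI?F → skip
[2] flags=0000 CS?F → skip
[3] flags=0000 GT?T → r3=0xcb
[4] flags=0010 → (cmp)
[5] flags=0010 LS?F → skip
[6] flags=0010 MI?F → skip
[7] flags=0010 LE?F → skip
[8] flags=0010 → (cmp)
[9] flags=0010 GE?T → r0=0xaf
[10] flags=0010 EQ?F → skip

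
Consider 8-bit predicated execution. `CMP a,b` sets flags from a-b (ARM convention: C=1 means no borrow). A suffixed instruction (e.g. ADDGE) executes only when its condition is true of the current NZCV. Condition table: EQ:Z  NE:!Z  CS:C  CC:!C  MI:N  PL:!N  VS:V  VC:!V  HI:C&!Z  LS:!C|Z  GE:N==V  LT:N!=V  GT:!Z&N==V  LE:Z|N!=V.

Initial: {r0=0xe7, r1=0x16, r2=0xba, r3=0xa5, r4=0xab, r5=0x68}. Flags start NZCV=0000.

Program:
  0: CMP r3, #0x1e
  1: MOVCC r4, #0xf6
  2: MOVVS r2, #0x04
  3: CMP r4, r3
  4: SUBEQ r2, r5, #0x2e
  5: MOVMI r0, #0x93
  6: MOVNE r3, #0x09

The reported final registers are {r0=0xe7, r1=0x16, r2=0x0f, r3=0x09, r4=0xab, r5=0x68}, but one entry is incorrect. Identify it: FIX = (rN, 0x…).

[0] flags=1010 → (cmp)
[1] flags=1010 CC?F → skip
[2] flags=1010 VS?F → skip
[3] flags=0010 → (cmp)
[4] flags=0010 EQ?F → skip
[5] flags=0010 MI?F → skip
[6] flags=0010 NE?T → r3=0x09

FIX = (r2, 0xba)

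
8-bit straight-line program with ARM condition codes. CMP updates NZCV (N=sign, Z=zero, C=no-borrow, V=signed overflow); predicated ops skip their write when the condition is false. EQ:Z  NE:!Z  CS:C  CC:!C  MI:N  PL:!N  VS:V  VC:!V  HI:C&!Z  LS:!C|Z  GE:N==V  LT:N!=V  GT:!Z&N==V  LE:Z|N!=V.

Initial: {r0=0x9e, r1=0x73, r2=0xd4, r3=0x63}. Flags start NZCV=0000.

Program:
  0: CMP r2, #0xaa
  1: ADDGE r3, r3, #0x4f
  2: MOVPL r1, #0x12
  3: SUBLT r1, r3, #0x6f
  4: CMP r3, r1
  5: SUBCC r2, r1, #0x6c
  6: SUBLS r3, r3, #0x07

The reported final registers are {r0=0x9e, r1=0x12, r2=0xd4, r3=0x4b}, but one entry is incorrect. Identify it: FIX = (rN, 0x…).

[0] flags=0010 → (cmp)
[1] flags=0010 GE?T → r3=0xb2
[2] flags=0010 PL?T → r1=0x12
[3] flags=0010 LT?F → skip
[4] flags=1010 → (cmp)
[5] flags=1010 CC?F → skip
[6] flags=1010 LS?F → skip

FIX = (r3, 0xb2)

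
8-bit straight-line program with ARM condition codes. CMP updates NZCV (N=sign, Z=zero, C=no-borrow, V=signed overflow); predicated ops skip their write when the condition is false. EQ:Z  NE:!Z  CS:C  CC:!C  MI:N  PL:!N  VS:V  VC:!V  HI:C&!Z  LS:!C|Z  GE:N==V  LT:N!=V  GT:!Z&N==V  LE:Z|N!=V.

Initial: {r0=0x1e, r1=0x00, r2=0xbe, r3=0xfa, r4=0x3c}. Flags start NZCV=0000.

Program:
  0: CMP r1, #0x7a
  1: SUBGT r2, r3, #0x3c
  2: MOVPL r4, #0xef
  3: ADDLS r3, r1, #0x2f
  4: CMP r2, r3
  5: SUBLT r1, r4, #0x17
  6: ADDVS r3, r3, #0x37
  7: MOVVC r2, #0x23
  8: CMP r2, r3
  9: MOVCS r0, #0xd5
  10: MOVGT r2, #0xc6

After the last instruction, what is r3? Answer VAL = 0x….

0: ✓ CMP  NZCV=1000
1: · SUBGT
2: · MOVPL
3: ✓ ADDLS  r3←0x2f
4: ✓ CMP  NZCV=1010
5: ✓ SUBLT  r1←0x25
6: · ADDVS
7: ✓ MOVVC  r2←0x23
8: ✓ CMP  NZCV=1000
9: · MOVCS
10: · MOVGT

VAL = 0x2f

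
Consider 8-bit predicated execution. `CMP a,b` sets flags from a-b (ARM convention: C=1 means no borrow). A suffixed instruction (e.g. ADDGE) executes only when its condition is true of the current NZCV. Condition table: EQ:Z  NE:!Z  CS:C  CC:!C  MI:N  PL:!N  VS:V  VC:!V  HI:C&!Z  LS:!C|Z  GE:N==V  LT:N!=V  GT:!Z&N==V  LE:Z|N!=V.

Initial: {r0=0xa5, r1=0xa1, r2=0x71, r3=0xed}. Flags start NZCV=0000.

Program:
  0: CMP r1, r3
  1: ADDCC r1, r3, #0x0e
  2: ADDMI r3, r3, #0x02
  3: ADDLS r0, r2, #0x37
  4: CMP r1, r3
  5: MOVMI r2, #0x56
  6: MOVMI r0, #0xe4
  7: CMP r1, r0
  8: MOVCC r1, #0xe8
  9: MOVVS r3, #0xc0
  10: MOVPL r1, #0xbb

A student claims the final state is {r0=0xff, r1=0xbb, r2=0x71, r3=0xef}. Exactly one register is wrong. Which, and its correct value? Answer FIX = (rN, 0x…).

[0] flags=1000 → (cmp)
[1] flags=1000 CC?T → r1=0xfb
[2] flags=1000 MI?T → r3=0xef
[3] flags=1000 LS?T → r0=0xa8
[4] flags=0010 → (cmp)
[5] flags=0010 MI?F → skip
[6] flags=0010 MI?F → skip
[7] flags=0010 → (cmp)
[8] flags=0010 CC?F → skip
[9] flags=0010 VS?F → skip
[10] flags=0010 PL?T → r1=0xbb

FIX = (r0, 0xa8)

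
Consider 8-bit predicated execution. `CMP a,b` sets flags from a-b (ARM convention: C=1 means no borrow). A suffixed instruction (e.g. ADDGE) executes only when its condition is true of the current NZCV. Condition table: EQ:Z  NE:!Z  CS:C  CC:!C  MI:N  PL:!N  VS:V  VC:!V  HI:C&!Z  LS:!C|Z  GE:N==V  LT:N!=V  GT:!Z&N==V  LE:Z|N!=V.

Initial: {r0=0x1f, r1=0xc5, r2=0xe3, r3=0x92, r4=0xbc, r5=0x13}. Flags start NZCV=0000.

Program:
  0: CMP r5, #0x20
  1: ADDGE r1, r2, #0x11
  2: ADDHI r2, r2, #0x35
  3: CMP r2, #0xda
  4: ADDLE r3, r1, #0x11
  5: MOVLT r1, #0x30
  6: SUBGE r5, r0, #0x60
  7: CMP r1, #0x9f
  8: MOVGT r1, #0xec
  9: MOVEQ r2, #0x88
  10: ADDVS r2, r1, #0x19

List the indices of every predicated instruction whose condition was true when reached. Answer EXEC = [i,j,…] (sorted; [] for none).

0: ✓ CMP  NZCV=1000
1: · ADDGE
2: · ADDHI
3: ✓ CMP  NZCV=0010
4: · ADDLE
5: · MOVLT
6: ✓ SUBGE  r5←0xbf
7: ✓ CMP  NZCV=0010
8: ✓ MOVGT  r1←0xec
9: · MOVEQ
10: · ADDVS

EXEC = [6,8]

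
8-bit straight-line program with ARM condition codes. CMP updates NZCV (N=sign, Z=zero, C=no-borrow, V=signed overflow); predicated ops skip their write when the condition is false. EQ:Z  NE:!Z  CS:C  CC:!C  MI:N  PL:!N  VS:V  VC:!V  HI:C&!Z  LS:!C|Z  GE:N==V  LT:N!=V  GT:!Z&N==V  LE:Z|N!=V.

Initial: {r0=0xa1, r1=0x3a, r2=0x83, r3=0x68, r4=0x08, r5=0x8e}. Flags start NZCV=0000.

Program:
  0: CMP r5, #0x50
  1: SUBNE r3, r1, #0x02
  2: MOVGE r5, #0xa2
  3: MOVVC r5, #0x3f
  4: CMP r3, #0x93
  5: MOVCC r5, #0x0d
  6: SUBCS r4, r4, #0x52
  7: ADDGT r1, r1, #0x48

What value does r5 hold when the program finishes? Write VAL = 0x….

0: ✓ CMP  NZCV=0011
1: ✓ SUBNE  r3←0x38
2: · MOVGE
3: · MOVVC
4: ✓ CMP  NZCV=1001
5: ✓ MOVCC  r5←0x0d
6: · SUBCS
7: ✓ ADDGT  r1←0x82

VAL = 0x0d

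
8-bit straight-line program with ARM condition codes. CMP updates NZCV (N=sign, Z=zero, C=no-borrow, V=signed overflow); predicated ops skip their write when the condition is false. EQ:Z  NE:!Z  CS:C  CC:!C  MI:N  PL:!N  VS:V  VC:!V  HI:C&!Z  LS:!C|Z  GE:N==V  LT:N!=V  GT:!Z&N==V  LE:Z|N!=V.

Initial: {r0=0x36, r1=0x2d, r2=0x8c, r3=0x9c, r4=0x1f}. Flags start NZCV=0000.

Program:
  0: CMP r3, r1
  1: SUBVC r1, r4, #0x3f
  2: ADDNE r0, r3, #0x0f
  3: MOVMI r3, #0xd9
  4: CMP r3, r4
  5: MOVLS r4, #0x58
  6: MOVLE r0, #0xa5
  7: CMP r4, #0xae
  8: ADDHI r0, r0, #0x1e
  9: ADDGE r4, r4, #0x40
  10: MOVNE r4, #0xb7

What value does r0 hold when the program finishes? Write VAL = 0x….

0: ✓ CMP  NZCV=0011
1: · SUBVC
2: ✓ ADDNE  r0←0xab
3: · MOVMI
4: ✓ CMP  NZCV=0011
5: · MOVLS
6: ✓ MOVLE  r0←0xa5
7: ✓ CMP  NZCV=0000
8: · ADDHI
9: ✓ ADDGE  r4←0x5f
10: ✓ MOVNE  r4←0xb7

VAL = 0xa5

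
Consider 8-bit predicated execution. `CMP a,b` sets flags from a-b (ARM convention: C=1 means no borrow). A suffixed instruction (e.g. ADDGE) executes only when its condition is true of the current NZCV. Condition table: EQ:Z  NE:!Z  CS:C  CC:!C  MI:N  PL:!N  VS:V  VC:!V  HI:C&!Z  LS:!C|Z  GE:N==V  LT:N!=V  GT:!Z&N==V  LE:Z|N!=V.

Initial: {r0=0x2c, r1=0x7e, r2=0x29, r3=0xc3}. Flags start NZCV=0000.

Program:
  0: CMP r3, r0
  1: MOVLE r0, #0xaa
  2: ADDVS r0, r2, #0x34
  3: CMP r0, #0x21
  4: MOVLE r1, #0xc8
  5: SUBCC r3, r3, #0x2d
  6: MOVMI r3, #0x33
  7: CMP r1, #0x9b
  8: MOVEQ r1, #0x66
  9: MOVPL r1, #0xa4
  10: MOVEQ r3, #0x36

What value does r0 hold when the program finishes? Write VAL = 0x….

[0] flags=1010 → (cmp)
[1] flags=1010 LE?T → r0=0xaa
[2] flags=1010 VS?F → skip
[3] flags=1010 → (cmp)
[4] flags=1010 LE?T → r1=0xc8
[5] flags=1010 CC?F → skip
[6] flags=1010 MI?T → r3=0x33
[7] flags=0010 → (cmp)
[8] flags=0010 EQ?F → skip
[9] flags=0010 PL?T → r1=0xa4
[10] flags=0010 EQ?F → skip

VAL = 0xaa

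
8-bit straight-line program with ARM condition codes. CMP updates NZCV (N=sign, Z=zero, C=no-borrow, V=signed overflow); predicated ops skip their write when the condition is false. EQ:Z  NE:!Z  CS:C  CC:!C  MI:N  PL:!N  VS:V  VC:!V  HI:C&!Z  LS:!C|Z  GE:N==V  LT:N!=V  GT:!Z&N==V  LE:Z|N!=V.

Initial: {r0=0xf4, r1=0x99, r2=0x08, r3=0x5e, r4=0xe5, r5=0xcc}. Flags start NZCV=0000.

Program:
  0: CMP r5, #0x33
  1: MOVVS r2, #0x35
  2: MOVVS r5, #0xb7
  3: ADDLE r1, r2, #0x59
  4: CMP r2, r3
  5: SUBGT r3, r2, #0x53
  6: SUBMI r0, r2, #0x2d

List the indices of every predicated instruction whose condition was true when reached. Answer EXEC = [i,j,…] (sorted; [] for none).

EXEC = [3,6]

0: ✓ CMP  NZCV=1010
1: · MOVVS
2: · MOVVS
3: ✓ ADDLE  r1←0x61
4: ✓ CMP  NZCV=1000
5: · SUBGT
6: ✓ SUBMI  r0←0xdb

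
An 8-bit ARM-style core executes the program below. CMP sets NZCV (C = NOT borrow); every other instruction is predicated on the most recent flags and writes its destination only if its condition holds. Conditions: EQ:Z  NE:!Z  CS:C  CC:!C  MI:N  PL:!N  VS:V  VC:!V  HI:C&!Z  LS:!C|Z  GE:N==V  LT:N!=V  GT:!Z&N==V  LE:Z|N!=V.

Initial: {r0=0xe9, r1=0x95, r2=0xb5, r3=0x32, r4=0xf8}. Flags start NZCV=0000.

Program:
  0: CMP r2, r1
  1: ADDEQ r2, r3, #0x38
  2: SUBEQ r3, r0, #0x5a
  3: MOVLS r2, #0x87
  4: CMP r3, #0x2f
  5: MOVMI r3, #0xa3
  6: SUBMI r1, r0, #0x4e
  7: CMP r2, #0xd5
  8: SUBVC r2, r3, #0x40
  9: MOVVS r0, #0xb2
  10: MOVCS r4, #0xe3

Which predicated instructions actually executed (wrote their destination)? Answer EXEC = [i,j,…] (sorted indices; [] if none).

EXEC = [8]

[0] flags=0010 → (cmp)
[1] flags=0010 EQ?F → skip
[2] flags=0010 EQ?F → skip
[3] flags=0010 LS?F → skip
[4] flags=0010 → (cmp)
[5] flags=0010 MI?F → skip
[6] flags=0010 MI?F → skip
[7] flags=1000 → (cmp)
[8] flags=1000 VC?T → r2=0xf2
[9] flags=1000 VS?F → skip
[10] flags=1000 CS?F → skip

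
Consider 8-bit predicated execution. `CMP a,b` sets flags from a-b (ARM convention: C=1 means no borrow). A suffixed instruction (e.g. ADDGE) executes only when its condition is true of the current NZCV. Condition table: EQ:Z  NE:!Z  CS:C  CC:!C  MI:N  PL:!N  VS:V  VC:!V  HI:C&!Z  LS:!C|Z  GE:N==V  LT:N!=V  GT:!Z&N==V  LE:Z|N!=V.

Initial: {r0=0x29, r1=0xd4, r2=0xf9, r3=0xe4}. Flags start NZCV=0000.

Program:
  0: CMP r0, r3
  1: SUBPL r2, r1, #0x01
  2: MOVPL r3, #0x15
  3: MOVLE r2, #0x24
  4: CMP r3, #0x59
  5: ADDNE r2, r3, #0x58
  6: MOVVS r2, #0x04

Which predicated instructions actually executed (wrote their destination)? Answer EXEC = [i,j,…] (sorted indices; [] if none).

EXEC = [1,2,5]

[0] flags=0000 → (cmp)
[1] flags=0000 PL?T → r2=0xd3
[2] flags=0000 PL?T → r3=0x15
[3] flags=0000 LE?F → skip
[4] flags=1000 → (cmp)
[5] flags=1000 NE?T → r2=0x6d
[6] flags=1000 VS?F → skip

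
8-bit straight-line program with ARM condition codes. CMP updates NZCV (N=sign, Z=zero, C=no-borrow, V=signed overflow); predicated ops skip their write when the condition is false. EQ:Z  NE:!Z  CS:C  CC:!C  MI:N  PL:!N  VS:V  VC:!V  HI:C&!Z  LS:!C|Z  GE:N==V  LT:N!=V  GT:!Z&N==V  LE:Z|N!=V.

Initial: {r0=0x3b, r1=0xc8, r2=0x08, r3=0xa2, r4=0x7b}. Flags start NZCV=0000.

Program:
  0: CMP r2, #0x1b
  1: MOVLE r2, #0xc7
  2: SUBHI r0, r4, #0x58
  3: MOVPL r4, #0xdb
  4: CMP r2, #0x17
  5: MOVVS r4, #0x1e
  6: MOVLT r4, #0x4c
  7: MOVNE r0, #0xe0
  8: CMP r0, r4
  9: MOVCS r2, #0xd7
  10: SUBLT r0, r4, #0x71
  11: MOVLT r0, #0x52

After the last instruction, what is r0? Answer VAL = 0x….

[0] flags=1000 → (cmp)
[1] flags=1000 LE?T → r2=0xc7
[2] flags=1000 HI?F → skip
[3] flags=1000 PL?F → skip
[4] flags=1010 → (cmp)
[5] flags=1010 VS?F → skip
[6] flags=1010 LT?T → r4=0x4c
[7] flags=1010 NE?T → r0=0xe0
[8] flags=1010 → (cmp)
[9] flags=1010 CS?T → r2=0xd7
[10] flags=1010 LT?T → r0=0xdb
[11] flags=1010 LT?T → r0=0x52

VAL = 0x52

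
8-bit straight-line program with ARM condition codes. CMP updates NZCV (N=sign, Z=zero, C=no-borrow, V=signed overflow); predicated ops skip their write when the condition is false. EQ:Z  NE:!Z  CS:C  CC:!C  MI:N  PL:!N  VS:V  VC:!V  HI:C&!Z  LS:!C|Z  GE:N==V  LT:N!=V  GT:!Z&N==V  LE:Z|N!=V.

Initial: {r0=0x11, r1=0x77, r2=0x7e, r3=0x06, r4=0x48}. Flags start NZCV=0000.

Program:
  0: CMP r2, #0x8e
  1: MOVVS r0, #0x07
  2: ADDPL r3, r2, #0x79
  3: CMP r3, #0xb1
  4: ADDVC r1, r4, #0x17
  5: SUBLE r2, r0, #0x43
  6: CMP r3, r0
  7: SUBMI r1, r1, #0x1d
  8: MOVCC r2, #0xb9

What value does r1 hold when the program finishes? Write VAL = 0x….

VAL = 0x42

[0] flags=1001 → (cmp)
[1] flags=1001 VS?T → r0=0x07
[2] flags=1001 PL?F → skip
[3] flags=0000 → (cmp)
[4] flags=0000 VC?T → r1=0x5f
[5] flags=0000 LE?F → skip
[6] flags=1000 → (cmp)
[7] flags=1000 MI?T → r1=0x42
[8] flags=1000 CC?T → r2=0xb9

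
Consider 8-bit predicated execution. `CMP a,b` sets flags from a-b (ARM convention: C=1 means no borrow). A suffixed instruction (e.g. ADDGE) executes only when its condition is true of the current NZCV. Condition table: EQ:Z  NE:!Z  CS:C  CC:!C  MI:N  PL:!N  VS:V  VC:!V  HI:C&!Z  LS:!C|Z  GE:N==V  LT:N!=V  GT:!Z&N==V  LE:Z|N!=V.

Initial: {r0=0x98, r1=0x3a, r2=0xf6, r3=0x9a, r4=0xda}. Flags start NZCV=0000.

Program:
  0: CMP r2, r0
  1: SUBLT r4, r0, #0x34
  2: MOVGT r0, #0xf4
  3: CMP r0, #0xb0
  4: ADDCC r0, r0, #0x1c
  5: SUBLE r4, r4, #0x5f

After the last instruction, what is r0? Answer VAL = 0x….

0: ✓ CMP  NZCV=0010
1: · SUBLT
2: ✓ MOVGT  r0←0xf4
3: ✓ CMP  NZCV=0010
4: · ADDCC
5: · SUBLE

VAL = 0xf4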